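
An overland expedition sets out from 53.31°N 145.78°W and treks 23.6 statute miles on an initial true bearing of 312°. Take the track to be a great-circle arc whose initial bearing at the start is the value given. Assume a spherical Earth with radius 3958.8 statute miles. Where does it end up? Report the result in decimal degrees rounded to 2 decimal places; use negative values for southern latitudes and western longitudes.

latitude 53.54°, longitude -146.21°

δ = 23.6/3958.8 = 0.005961 rad (0.3416°).
Converting: φ₁ = 0.930435 rad, θ = 5.445427 rad.
Applying the spherical law of cosines for sides, sin φ₂ = sin φ₁ cos δ + cos φ₁ sin δ cos θ = 0.804249, so φ₂ = 53.54°.
For the longitude increment, Δλ = atan2( sin θ sin δ cos φ₁, cos δ − sin φ₁ sin φ₂ ) = atan2(-0.002647, 0.355071) = -0.43°.
λ₂ = -145.78° + -0.43° = -146.21°.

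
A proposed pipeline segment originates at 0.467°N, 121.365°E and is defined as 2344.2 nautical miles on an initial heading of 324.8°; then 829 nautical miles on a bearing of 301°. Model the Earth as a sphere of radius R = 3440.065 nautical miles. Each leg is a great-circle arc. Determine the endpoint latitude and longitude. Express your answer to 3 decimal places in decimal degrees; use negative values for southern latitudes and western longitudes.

latitude 37.655°, longitude 81.214°

Apply the spherical direct solution leg by leg, carrying full precision between legs.
Leg 1: from (0.467°, 121.365°), δ = 2344.2/3440.065 = 0.681441 rad, θ = 324.8° → φ = 31.402°, λ = 96.188°.
Leg 2: from (31.402°, 96.188°), δ = 829/3440.065 = 0.240984 rad, θ = 301° → φ = 37.655°, λ = 81.214°.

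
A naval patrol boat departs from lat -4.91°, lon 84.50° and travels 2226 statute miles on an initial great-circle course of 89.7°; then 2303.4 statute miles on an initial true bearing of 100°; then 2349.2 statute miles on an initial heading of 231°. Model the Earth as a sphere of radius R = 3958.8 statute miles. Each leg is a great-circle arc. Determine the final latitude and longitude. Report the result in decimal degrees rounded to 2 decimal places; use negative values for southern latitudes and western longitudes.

Apply the spherical direct solution leg by leg, carrying full precision between legs.
Leg 1: from (-4.91°, 84.50°), δ = 2226/3958.8 = 0.562292 rad, θ = 89.7° → φ = -3.99°, λ = 116.80°.
Leg 2: from (-3.99°, 116.80°), δ = 2303.4/3958.8 = 0.581843 rad, θ = 100° → φ = -8.82°, λ = 150.01°.
Leg 3: from (-8.82°, 150.01°), δ = 2349.2/3958.8 = 0.593412 rad, θ = 231° → φ = -28.35°, λ = 120.42°.

latitude -28.35°, longitude 120.42°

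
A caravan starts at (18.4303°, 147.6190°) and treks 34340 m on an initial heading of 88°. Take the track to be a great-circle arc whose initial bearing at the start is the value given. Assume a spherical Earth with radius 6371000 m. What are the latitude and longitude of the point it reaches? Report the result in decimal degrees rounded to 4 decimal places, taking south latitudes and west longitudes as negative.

latitude 18.4408°, longitude 147.9443°

δ = 34340/6371000 = 0.005390 rad (0.3088°).
Start latitude φ₁ = 0.321669 rad; initial bearing θ = 1.535890 rad.
Destination latitude: φ₂ = arcsin( sin φ₁ cos δ + cos φ₁ sin δ cos θ ) = arcsin(0.316325) = 18.4408°.
Δλ = atan2( sin θ sin δ cos φ₁ , cos δ − sin φ₁ sin φ₂ ) = atan2(0.005110, 0.899979) = 0.005678 rad = 0.3253°.
λ₂ = λ₁ + Δλ = 147.9443°.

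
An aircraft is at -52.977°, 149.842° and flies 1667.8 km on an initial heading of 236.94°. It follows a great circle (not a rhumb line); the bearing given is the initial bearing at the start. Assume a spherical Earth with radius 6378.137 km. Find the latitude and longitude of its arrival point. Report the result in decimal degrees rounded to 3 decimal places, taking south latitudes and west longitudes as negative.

Central angle δ = d/R = 0.261487 rad.
Start latitude φ₁ = -0.924623 rad; initial bearing θ = 4.135383 rad.
Applying the spherical law of cosines for sides, sin φ₂ = sin φ₁ cos δ + cos φ₁ sin δ cos θ = -0.856170, so φ₂ = -58.889°.
For the longitude increment, Δλ = atan2( sin θ sin δ cos φ₁, cos δ − sin φ₁ sin φ₂ ) = atan2(-0.130461, 0.282446) = -24.792°.
Hence λ₂ = 149.842° + -24.792° = 125.050°.

latitude -58.889°, longitude 125.050°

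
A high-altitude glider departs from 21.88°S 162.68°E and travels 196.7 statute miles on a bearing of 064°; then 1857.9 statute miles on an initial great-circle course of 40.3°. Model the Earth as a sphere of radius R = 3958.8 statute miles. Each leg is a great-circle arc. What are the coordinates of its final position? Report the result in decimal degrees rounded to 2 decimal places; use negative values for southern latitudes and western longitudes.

latitude 0.51°, longitude -177.58°

Apply the spherical direct solution leg by leg, carrying full precision between legs.
Leg 1: from (-21.88°, 162.68°), δ = 196.7/3958.8 = 0.049687 rad, θ = 64° → φ = -20.61°, λ = 165.41°.
Leg 2: from (-20.61°, 165.41°), δ = 1857.9/3958.8 = 0.469309 rad, θ = 40.3° → φ = 0.51°, λ = -177.58°.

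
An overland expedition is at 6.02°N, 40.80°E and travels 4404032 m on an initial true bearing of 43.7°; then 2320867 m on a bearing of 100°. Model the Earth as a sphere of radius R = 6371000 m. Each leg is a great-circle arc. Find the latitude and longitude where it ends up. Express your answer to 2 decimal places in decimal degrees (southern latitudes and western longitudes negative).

latitude 26.85°, longitude 95.49°

Apply the spherical direct solution leg by leg, carrying full precision between legs.
Leg 1: from (6.02°, 40.80°), δ = 4404032/6371000 = 0.691262 rad, θ = 43.7° → φ = 32.63°, λ = 72.33°.
Leg 2: from (32.63°, 72.33°), δ = 2320867/6371000 = 0.364286 rad, θ = 100° → φ = 26.85°, λ = 95.49°.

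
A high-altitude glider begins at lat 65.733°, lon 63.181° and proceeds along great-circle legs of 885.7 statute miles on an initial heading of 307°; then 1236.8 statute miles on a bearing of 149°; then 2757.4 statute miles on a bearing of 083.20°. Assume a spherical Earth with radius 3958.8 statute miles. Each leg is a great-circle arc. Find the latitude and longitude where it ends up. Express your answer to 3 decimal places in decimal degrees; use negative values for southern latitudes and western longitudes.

latitude 41.802°, longitude 105.176°

Apply the spherical direct solution leg by leg, carrying full precision between legs.
Leg 1: from (65.733°, 63.181°), δ = 885.7/3958.8 = 0.223729 rad, θ = 307° → φ = 70.699°, λ = 30.764°.
Leg 2: from (70.699°, 30.764°), δ = 1236.8/3958.8 = 0.312418 rad, θ = 149° → φ = 54.197°, λ = 46.463°.
Leg 3: from (54.197°, 46.463°), δ = 2757.4/3958.8 = 0.696524 rad, θ = 83.2° → φ = 41.802°, λ = 105.176°.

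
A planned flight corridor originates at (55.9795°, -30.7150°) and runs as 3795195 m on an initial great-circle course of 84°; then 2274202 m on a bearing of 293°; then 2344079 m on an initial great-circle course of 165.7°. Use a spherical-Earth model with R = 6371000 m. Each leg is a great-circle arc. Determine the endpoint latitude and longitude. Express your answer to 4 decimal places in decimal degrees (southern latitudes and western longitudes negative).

Apply the spherical direct solution leg by leg, carrying full precision between legs.
Leg 1: from (55.9795°, -30.7150°), δ = 3795195/6371000 = 0.595698 rad, θ = 84° → φ = 45.9629°, λ = 22.6788°.
Leg 2: from (45.9629°, 22.6788°), δ = 2274202/6371000 = 0.356962 rad, θ = 293° → φ = 50.2176°, λ = -7.4986°.
Leg 3: from (50.2176°, -7.4986°), δ = 2344079/6371000 = 0.367930 rad, θ = 165.7° → φ = 29.6056°, λ = -1.6337°.

latitude 29.6056°, longitude -1.6337°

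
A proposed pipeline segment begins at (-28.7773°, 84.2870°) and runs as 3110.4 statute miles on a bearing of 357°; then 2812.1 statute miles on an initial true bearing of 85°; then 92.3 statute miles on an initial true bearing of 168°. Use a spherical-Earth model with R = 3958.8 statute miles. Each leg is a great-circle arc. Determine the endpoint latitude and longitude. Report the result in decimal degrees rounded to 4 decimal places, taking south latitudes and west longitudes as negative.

Apply the spherical direct solution leg by leg, carrying full precision between legs.
Leg 1: from (-28.7773°, 84.2870°), δ = 3110.4/3958.8 = 0.785693 rad, θ = 357° → φ = 16.1889°, λ = 82.0779°.
Leg 2: from (16.1889°, 82.0779°), δ = 2812.1/3958.8 = 0.710342 rad, θ = 85° → φ = 15.4236°, λ = 124.4452°.
Leg 3: from (15.4236°, 124.4452°), δ = 92.3/3958.8 = 0.023315 rad, θ = 168° → φ = 14.1167°, λ = 124.7315°.

latitude 14.1167°, longitude 124.7315°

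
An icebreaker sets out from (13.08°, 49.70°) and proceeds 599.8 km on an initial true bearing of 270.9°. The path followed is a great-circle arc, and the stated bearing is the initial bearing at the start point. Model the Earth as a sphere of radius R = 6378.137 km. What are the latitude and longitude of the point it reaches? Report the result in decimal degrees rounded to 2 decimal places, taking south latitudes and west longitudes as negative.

latitude 13.11°, longitude 44.17°

The arc subtends δ = 599.8/6378.137 = 0.094040 rad at the centre.
Converting: φ₁ = 0.228289 rad, θ = 4.728097 rad.
Applying the spherical law of cosines for sides, sin φ₂ = sin φ₁ cos δ + cos φ₁ sin δ cos θ = 0.226748, so φ₂ = 13.11°.
Δλ = atan2( sin θ sin δ cos φ₁ , cos δ − sin φ₁ sin φ₂ ) = atan2(-0.091454, 0.944266) = -0.096551 rad = -5.53°.
Hence λ₂ = 49.70° + -5.53° = 44.17°.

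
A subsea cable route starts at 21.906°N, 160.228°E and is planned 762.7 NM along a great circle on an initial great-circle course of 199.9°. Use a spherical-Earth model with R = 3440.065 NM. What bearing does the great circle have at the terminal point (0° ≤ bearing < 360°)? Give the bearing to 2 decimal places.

δ = 762.7/3440.065 = 0.221711 rad (12.7031°).
With φ₁ = 21.906° = 0.382332 rad and θ = 199.9° = 3.488913 rad:
sin φ₂ = sin φ₁ cos δ + cos φ₁ sin δ cos θ = (0.373085)(0.975523) + (0.927797)(0.219899)(-0.940288) = 0.172114
φ₂ = asin(0.172114) = 0.172975 rad = 9.911°.
Δλ = atan2( sin θ sin δ cos φ₁ , cos δ − sin φ₁ sin φ₂ ) = atan2(-0.069445, 0.911310) = -0.076056 rad = -4.358°.
λ₂ = 160.228° + -4.358° = 155.870°.
The forward bearing on arrival equals the back-azimuth from the destination plus 180°.
Back-azimuth from P₂ (9.91°, 155.87°) to P₁ (21.91°, 160.23°), with Δλ' = λ₁ − λ₂ = 4.36°: atan2( sin Δλ' cos φ₁ , cos φ₂ sin φ₁ − sin φ₂ cos φ₁ cos Δλ' ) = 18.70°.
Final bearing = (18.70° + 180°) mod 360° = 198.70°.

final bearing 198.70°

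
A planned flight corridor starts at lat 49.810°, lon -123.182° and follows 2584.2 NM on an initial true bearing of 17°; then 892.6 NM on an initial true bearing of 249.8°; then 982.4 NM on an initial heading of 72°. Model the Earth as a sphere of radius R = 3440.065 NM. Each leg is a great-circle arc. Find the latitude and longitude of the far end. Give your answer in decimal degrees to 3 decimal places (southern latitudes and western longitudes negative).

Apply the spherical direct solution leg by leg, carrying full precision between legs.
Leg 1: from (49.810°, -123.182°), δ = 2584.2/3440.065 = 0.751207 rad, θ = 17° → φ = 78.383°, λ = -25.489°.
Leg 2: from (78.383°, -25.489°), δ = 892.6/3440.065 = 0.259472 rad, θ = 249.8° → φ = 68.262°, λ = -66.042°.
Leg 3: from (68.262°, -66.042°), δ = 982.4/3440.065 = 0.285576 rad, θ = 72° → φ = 67.445°, λ = -21.736°.

latitude 67.445°, longitude -21.736°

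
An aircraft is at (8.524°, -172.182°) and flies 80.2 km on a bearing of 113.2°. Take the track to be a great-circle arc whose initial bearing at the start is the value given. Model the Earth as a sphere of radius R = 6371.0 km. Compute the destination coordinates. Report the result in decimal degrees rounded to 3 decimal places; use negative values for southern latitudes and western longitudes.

Central angle δ = d/R = 0.012588 rad.
With φ₁ = 8.524° = 0.148772 rad and θ = 113.2° = 1.975713 rad:
Destination latitude: φ₂ = arcsin( sin φ₁ cos δ + cos φ₁ sin δ cos θ ) = arcsin(0.143308) = 8.239°.
Then Δλ = atan2(0.011442, 0.978679) = 0.011691 rad, from sin θ sin δ cos φ₁ over cos δ − sin φ₁ sin φ₂.
λ₂ = -172.182° + 0.670° = -171.512°.

latitude 8.239°, longitude -171.512°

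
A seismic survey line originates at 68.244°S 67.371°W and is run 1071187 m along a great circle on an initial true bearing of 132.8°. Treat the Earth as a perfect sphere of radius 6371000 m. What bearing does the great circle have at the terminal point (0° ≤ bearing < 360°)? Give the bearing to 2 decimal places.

δ = 1071187/6371000 = 0.168135 rad (9.6334°).
Start latitude φ₁ = -1.191082 rad; initial bearing θ = 2.317797 rad.
Applying the spherical law of cosines for sides, sin φ₂ = sin φ₁ cos δ + cos φ₁ sin δ cos θ = -0.957817, so φ₂ = -73.299°.
Then Δλ = atan2(0.045511, 0.096306) = 0.441460 rad, from sin θ sin δ cos φ₁ over cos δ − sin φ₁ sin φ₂.
λ₂ = -67.371° + 25.294° = -42.077°.
The forward bearing on arrival equals the back-azimuth from the destination plus 180°.
Back-azimuth from P₂ (-73.30°, -42.08°) to P₁ (-68.24°, -67.37°), with Δλ' = λ₁ − λ₂ = -25.29°: atan2( sin Δλ' cos φ₁ , cos φ₂ sin φ₁ − sin φ₂ cos φ₁ cos Δλ' ) = 288.85°.
Final bearing = (288.85° + 180°) mod 360° = 108.85°.

final bearing 108.85°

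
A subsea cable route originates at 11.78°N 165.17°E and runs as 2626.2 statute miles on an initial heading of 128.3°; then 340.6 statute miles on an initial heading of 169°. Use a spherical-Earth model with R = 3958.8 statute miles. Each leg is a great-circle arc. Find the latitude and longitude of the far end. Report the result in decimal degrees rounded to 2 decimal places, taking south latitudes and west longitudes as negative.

Apply the spherical direct solution leg by leg, carrying full precision between legs.
Leg 1: from (11.78°, 165.17°), δ = 2626.2/3958.8 = 0.663383 rad, θ = 128.3° → φ = -12.28°, λ = -165.19°.
Leg 2: from (-12.28°, -165.19°), δ = 340.6/3958.8 = 0.086036 rad, θ = 169° → φ = -17.12°, λ = -164.21°.

latitude -17.12°, longitude -164.21°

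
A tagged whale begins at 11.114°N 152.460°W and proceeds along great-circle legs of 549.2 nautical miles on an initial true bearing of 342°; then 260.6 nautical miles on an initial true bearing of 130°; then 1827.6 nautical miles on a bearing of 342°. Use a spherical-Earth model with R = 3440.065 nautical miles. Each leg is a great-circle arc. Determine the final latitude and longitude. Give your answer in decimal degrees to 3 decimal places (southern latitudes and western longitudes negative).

Apply the spherical direct solution leg by leg, carrying full precision between legs.
Leg 1: from (11.114°, -152.460°), δ = 549.2/3440.065 = 0.159648 rad, θ = 342° → φ = 19.796°, λ = -155.453°.
Leg 2: from (19.796°, -155.453°), δ = 260.6/3440.065 = 0.075754 rad, θ = 130° → φ = 16.973°, λ = -151.978°.
Leg 3: from (16.973°, -151.978°), δ = 1827.6/3440.065 = 0.531269 rad, θ = 342° → φ = 45.441°, λ = -164.870°.

latitude 45.441°, longitude -164.870°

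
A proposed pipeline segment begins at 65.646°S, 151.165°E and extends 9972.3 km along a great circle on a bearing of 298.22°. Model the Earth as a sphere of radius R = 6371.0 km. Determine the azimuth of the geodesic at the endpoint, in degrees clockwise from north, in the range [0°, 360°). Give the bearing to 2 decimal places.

final bearing 338.28°

Central angle δ = d/R = 1.565264 rad.
Converting: φ₁ = -1.145739 rad, θ = 5.204921 rad.
Applying the spherical law of cosines for sides, sin φ₂ = sin φ₁ cos δ + cos φ₁ sin δ cos θ = 0.189952, so φ₂ = 10.950°.
For the longitude increment, Δλ = atan2( sin θ sin δ cos φ₁, cos δ − sin φ₁ sin φ₂ ) = atan2(-0.363352, 0.178581) = -63.827°.
λ₂ = λ₁ + Δλ = 87.338°.
The forward bearing on arrival equals the back-azimuth from the destination plus 180°.
Back-azimuth from P₂ (10.95°, 87.34°) to P₁ (-65.65°, 151.16°), with Δλ' = λ₁ − λ₂ = 63.83°: atan2( sin Δλ' cos φ₁ , cos φ₂ sin φ₁ − sin φ₂ cos φ₁ cos Δλ' ) = 158.28°.
Final bearing = (158.28° + 180°) mod 360° = 338.28°.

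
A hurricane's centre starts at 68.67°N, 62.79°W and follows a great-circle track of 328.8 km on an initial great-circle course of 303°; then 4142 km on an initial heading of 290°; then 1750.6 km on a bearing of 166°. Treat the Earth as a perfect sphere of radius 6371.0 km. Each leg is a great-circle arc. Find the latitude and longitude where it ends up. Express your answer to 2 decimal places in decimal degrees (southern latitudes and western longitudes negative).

Apply the spherical direct solution leg by leg, carrying full precision between legs.
Leg 1: from (68.67°, -62.79°), δ = 328.8/6371 = 0.051609 rad, θ = 303° → φ = 70.13°, λ = -70.10°.
Leg 2: from (70.13°, -70.10°), δ = 4142/6371 = 0.650133 rad, θ = 290° → φ = 54.98°, λ = -152.51°.
Leg 3: from (54.98°, -152.51°), δ = 1750.6/6371 = 0.274776 rad, θ = 166° → φ = 39.58°, λ = -147.63°.

latitude 39.58°, longitude -147.63°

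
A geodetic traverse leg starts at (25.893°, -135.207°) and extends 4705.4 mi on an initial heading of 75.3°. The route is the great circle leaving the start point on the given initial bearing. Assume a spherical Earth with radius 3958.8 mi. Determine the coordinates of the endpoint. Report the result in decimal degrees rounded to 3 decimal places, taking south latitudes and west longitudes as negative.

δ = 4705.4/3958.8 = 1.188593 rad (68.1013°).
With φ₁ = 25.893° = 0.451918 rad and θ = 75.3° = 1.314233 rad:
Destination latitude: φ₂ = arcsin( sin φ₁ cos δ + cos φ₁ sin δ cos θ ) = arcsin(0.374683) = 22.005°.
For the longitude increment, Δλ = atan2( sin θ sin δ cos φ₁, cos δ − sin φ₁ sin φ₂ ) = atan2(0.807378, 0.209345) = 75.464°.
λ₂ = -135.207° + 75.464° = -59.743°.

latitude 22.005°, longitude -59.743°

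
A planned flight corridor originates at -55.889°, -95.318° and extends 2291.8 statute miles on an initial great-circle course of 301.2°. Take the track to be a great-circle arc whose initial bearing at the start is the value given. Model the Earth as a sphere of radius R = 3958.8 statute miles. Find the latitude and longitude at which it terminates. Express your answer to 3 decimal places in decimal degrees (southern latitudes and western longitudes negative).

δ = 2291.8/3958.8 = 0.578913 rad (33.1693°).
Start latitude φ₁ = -0.975447 rad; initial bearing θ = 5.256932 rad.
Applying the spherical law of cosines for sides, sin φ₂ = sin φ₁ cos δ + cos φ₁ sin δ cos θ = -0.534103, so φ₂ = -32.283°.
Then Δλ = atan2(-0.262443, 0.394846) = -0.586621 rad, from sin θ sin δ cos φ₁ over cos δ − sin φ₁ sin φ₂.
λ₂ = λ₁ + Δλ = -128.929°.

latitude -32.283°, longitude -128.929°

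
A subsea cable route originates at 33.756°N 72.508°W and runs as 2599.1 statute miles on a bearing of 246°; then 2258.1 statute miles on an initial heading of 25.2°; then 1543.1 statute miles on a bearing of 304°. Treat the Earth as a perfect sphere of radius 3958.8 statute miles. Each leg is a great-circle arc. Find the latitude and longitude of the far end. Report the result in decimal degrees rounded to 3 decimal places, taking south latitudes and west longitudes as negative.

Apply the spherical direct solution leg by leg, carrying full precision between legs.
Leg 1: from (33.756°, -72.508°), δ = 2599.1/3958.8 = 0.656537 rad, θ = 246° → φ = 13.517°, λ = -107.502°.
Leg 2: from (13.517°, -107.502°), δ = 2258.1/3958.8 = 0.570400 rad, θ = 25.2° → φ = 42.204°, λ = -89.421°.
Leg 3: from (42.204°, -89.421°), δ = 1543.1/3958.8 = 0.389790 rad, θ = 304° → φ = 51.150°, λ = -119.567°.

latitude 51.150°, longitude -119.567°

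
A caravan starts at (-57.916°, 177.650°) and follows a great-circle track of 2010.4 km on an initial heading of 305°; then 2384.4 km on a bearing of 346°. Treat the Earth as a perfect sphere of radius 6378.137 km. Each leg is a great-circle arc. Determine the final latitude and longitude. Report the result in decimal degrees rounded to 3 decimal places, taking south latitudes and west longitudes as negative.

latitude -24.382°, longitude 150.911°

Apply the spherical direct solution leg by leg, carrying full precision between legs.
Leg 1: from (-57.916°, 177.650°), δ = 2010.4/6378.137 = 0.315202 rad, θ = 305° → φ = -45.323°, λ = 156.478°.
Leg 2: from (-45.323°, 156.478°), δ = 2384.4/6378.137 = 0.373840 rad, θ = 346° → φ = -24.382°, λ = 150.911°.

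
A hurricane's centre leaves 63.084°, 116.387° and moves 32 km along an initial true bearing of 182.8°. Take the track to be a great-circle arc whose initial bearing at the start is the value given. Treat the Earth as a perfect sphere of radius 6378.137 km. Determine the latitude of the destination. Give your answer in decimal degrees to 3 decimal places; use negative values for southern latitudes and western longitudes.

The arc subtends δ = 32/6378.137 = 0.005017 rad at the centre.
Start latitude φ₁ = 1.101024 rad; initial bearing θ = 3.190462 rad.
sin φ₂ = sin φ₁ cos δ + cos φ₁ sin δ cos θ = (0.891671)(0.999987) + (0.452684)(0.005017)(-0.998806) = 0.889391
φ₂ = asin(0.889391) = 1.096012 rad = 62.797°.
For the longitude increment, Δλ = atan2( sin θ sin δ cos φ₁, cos δ − sin φ₁ sin φ₂ ) = atan2(-0.000111, 0.206943) = -0.031°.
Hence λ₂ = 116.387° + -0.031° = 116.356°.

latitude 62.797°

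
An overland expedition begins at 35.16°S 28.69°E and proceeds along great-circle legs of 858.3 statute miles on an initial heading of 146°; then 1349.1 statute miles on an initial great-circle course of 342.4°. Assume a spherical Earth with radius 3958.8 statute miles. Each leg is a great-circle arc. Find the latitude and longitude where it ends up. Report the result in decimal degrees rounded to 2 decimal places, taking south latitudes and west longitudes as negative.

Apply the spherical direct solution leg by leg, carrying full precision between legs.
Leg 1: from (-35.16°, 28.69°), δ = 858.3/3958.8 = 0.216808 rad, θ = 146° → φ = -45.09°, λ = 38.50°.
Leg 2: from (-45.09°, 38.50°), δ = 1349.1/3958.8 = 0.340785 rad, θ = 342.4° → φ = -26.27°, λ = 32.03°.

latitude -26.27°, longitude 32.03°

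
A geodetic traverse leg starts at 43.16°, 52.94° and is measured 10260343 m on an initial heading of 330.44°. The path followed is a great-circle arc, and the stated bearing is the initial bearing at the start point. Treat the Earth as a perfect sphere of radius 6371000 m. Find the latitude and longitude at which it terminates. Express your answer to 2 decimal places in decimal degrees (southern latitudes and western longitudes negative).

latitude 37.36°, longitude -88.73°

Angular distance δ = d/R = 10260343 / 6371000 = 1.610476 rad.
With φ₁ = 43.16° = 0.753284 rad and θ = 330.44° = 5.767266 rad:
Destination latitude: φ₂ = arcsin( sin φ₁ cos δ + cos φ₁ sin δ cos θ ) = arcsin(0.606867) = 37.36°.
Then Δλ = atan2(-0.359578, -0.454789) = -2.472580 rad, from sin θ sin δ cos φ₁ over cos δ − sin φ₁ sin φ₂.
λ₂ = λ₁ + Δλ = -88.73°.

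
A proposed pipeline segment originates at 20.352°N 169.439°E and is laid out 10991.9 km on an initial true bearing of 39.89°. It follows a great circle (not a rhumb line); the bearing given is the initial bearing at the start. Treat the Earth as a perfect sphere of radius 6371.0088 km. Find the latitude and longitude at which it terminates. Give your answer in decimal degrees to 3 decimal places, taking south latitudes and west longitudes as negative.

The arc subtends δ = 10991.9/6371.0088 = 1.725300 rad at the centre.
Converting: φ₁ = 0.355209 rad, θ = 0.696212 rad.
sin φ₂ = sin φ₁ cos δ + cos φ₁ sin δ cos θ = (0.347787)(-0.153889) + (0.937574)(0.988088)(0.767277) = 0.657289
φ₂ = asin(0.657289) = 0.717216 rad = 41.093°.
For the longitude increment, Δλ = atan2( sin θ sin δ cos φ₁, cos δ − sin φ₁ sin φ₂ ) = atan2(0.594118, -0.382486) = 122.773°.
λ₂ = 169.439° + 122.773° = 292.212°, normalized to (−180°, 180°] → -67.788°.

latitude 41.093°, longitude -67.788°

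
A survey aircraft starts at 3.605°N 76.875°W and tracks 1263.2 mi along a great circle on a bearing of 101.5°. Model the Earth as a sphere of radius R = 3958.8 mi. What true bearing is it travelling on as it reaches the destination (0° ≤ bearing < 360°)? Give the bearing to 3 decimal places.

final bearing 102.044°

Central angle δ = d/R = 0.319087 rad.
Start latitude φ₁ = 0.062919 rad; initial bearing θ = 1.771509 rad.
sin φ₂ = sin φ₁ cos δ + cos φ₁ sin δ cos θ = (0.062878)(0.949522) + (0.998021)(0.313699)(-0.199368) = -0.002714
φ₂ = asin(-0.002714) = -0.002714 rad = -0.156°.
Δλ = atan2( sin θ sin δ cos φ₁ , cos δ − sin φ₁ sin φ₂ ) = atan2(0.306794, 0.949693) = 0.312463 rad = 17.903°.
λ₂ = λ₁ + Δλ = -58.972°.
The forward bearing on arrival equals the back-azimuth from the destination plus 180°.
Back-azimuth from P₂ (-0.156°, -58.972°) to P₁ (3.605°, -76.875°), with Δλ' = λ₁ − λ₂ = -17.903°: atan2( sin Δλ' cos φ₁ , cos φ₂ sin φ₁ − sin φ₂ cos φ₁ cos Δλ' ) = 282.044°.
Final bearing = (282.044° + 180°) mod 360° = 102.044°.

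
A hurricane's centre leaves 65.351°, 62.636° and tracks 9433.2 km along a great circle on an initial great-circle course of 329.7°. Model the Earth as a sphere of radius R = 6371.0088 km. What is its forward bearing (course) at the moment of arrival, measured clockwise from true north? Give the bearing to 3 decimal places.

final bearing 193.555°

Central angle δ = d/R = 1.480645 rad.
Start latitude φ₁ = 1.140590 rad; initial bearing θ = 5.754351 rad.
Destination latitude: φ₂ = arcsin( sin φ₁ cos δ + cos φ₁ sin δ cos θ ) = arcsin(0.440450) = 26.133°.
Then Δλ = atan2(-0.209563, -0.310287) = -2.547578 rad, from sin θ sin δ cos φ₁ over cos δ − sin φ₁ sin φ₂.
λ₂ = λ₁ + Δλ = -83.329°.
The forward bearing on arrival equals the back-azimuth from the destination plus 180°.
Back-azimuth from P₂ (26.133°, -83.329°) to P₁ (65.351°, 62.636°), with Δλ' = λ₁ − λ₂ = 145.965°: atan2( sin Δλ' cos φ₁ , cos φ₂ sin φ₁ − sin φ₂ cos φ₁ cos Δλ' ) = 13.555°.
Final bearing = (13.555° + 180°) mod 360° = 193.555°.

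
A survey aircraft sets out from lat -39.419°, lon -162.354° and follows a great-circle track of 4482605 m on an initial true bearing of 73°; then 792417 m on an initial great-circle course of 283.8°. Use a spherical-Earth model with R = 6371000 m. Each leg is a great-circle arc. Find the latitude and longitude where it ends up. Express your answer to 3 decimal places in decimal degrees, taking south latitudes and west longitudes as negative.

latitude -17.915°, longitude -128.526°

Apply the spherical direct solution leg by leg, carrying full precision between legs.
Leg 1: from (-39.419°, -162.354°), δ = 4482605/6371000 = 0.703595 rad, θ = 73° → φ = -19.759°, λ = -121.252°.
Leg 2: from (-19.759°, -121.252°), δ = 792417/6371000 = 0.124379 rad, θ = 283.8° → φ = -17.915°, λ = -128.526°.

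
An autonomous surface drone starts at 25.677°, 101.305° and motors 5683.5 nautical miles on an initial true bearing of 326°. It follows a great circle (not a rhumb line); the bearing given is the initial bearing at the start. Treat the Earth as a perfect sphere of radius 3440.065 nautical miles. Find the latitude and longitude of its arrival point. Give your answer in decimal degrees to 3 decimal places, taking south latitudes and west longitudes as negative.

The arc subtends δ = 5683.5/3440.065 = 1.652149 rad at the centre.
Start latitude φ₁ = 0.448148 rad; initial bearing θ = 5.689773 rad.
sin φ₂ = sin φ₁ cos δ + cos φ₁ sin δ cos θ = (0.433297)(-0.081263) + (0.901251)(0.996693)(0.829038) = 0.709489
φ₂ = asin(0.709489) = 0.788773 rad = 45.193°.
Δλ = atan2( sin θ sin δ cos φ₁ , cos δ − sin φ₁ sin φ₂ ) = atan2(-0.502306, -0.388683) = -2.229354 rad = -127.733°.
Hence λ₂ = 101.305° + -127.733° = -26.428°.

latitude 45.193°, longitude -26.428°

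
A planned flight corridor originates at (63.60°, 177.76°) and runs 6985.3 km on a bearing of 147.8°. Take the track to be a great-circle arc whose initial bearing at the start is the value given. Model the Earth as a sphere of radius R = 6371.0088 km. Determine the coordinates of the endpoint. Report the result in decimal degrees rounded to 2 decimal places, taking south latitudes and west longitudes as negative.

Angular distance δ = d/R = 6985.3 / 6371.0088 = 1.096420 rad.
Start latitude φ₁ = 1.110029 rad; initial bearing θ = 2.579597 rad.
sin φ₂ = sin φ₁ cos δ + cos φ₁ sin δ cos θ = (0.895712)(0.456784) + (0.444635)(0.889578)(-0.846193) = 0.074446
φ₂ = asin(0.074446) = 0.074515 rad = 4.27°.
Then Δλ = atan2(0.210773, 0.390102) = 0.495366 rad, from sin θ sin δ cos φ₁ over cos δ − sin φ₁ sin φ₂.
λ₂ = 177.76° + 28.38° = 206.14°, normalized to (−180°, 180°] → -153.86°.

latitude 4.27°, longitude -153.86°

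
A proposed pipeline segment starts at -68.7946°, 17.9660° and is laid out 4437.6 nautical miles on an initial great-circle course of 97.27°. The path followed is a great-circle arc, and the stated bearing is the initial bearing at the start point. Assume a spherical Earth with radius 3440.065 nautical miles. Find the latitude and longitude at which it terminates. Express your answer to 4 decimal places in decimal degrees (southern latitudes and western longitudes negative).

latitude -17.5993°, longitude 108.7540°

The arc subtends δ = 4437.6/3440.065 = 1.289976 rad at the centre.
With φ₁ = -68.7946° = -1.200692 rad and θ = 97.27° = 1.697682 rad:
sin φ₂ = sin φ₁ cos δ + cos φ₁ sin δ cos θ = (-0.932290)(0.277144) + (0.361712)(0.960828)(-0.126545) = -0.302359
φ₂ = asin(-0.302359) = -0.307166 rad = -17.5993°.
Then Δλ = atan2(0.344750, -0.004742) = 1.584549 rad, from sin θ sin δ cos φ₁ over cos δ − sin φ₁ sin φ₂.
λ₂ = 17.9660° + 90.7880° = 108.7540°.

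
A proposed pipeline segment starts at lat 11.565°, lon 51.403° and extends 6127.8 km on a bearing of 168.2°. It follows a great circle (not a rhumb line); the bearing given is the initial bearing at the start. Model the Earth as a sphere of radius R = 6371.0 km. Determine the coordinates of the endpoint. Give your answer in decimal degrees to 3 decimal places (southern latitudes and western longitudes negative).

Angular distance δ = d/R = 6127.8 / 6371 = 0.961827 rad.
Start latitude φ₁ = 0.201847 rad; initial bearing θ = 2.935644 rad.
sin φ₂ = sin φ₁ cos δ + cos φ₁ sin δ cos θ = (0.200479)(0.572022) + (0.979698)(0.820238)(-0.978867) = -0.671925
φ₂ = asin(-0.671925) = -0.736805 rad = -42.216°.
Then Δλ = atan2(0.164330, 0.706730) = 0.228462 rad, from sin θ sin δ cos φ₁ over cos δ − sin φ₁ sin φ₂.
Hence λ₂ = 51.403° + 13.090° = 64.493°.

latitude -42.216°, longitude 64.493°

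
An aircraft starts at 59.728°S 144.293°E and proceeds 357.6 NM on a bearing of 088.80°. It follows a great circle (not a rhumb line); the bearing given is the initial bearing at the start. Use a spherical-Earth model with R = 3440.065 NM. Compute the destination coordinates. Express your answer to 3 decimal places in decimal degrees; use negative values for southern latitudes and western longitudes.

latitude -59.080°, longitude 155.941°

Central angle δ = d/R = 0.103952 rad.
With φ₁ = -59.728° = -1.042450 rad and θ = 88.8° = 1.549852 rad:
Destination latitude: φ₂ = arcsin( sin φ₁ cos δ + cos φ₁ sin δ cos θ ) = arcsin(-0.857885) = -59.080°.
Then Δλ = atan2(0.052297, 0.253697) = 0.203291 rad, from sin θ sin δ cos φ₁ over cos δ − sin φ₁ sin φ₂.
λ₂ = λ₁ + Δλ = 155.941°.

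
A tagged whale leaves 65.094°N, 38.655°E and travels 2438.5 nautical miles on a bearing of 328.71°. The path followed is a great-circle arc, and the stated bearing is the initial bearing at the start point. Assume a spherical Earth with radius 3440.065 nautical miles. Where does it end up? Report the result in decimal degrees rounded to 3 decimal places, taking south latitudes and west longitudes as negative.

latitude 67.336°, longitude -80.014°

δ = 2438.5/3440.065 = 0.708853 rad (40.6143°).
Converting: φ₁ = 1.136105 rad, θ = 5.737072 rad.
Destination latitude: φ₂ = arcsin( sin φ₁ cos δ + cos φ₁ sin δ cos θ ) = arcsin(0.922779) = 67.336°.
For the longitude increment, Δλ = atan2( sin θ sin δ cos φ₁, cos δ − sin φ₁ sin φ₂ ) = atan2(-0.142380, -0.077851) = -118.669°.
Hence λ₂ = 38.655° + -118.669° = -80.014°.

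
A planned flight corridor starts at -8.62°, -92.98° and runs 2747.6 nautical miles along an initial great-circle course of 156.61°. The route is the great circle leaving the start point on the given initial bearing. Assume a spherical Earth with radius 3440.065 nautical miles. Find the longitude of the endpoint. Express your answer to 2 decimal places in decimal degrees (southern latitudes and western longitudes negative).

δ = 2747.6/3440.065 = 0.798706 rad (45.7625°).
Converting: φ₁ = -0.150447 rad, θ = 2.733360 rad.
sin φ₂ = sin φ₁ cos δ + cos φ₁ sin δ cos θ = (-0.149880)(0.697635) + (0.988704)(0.716454)(-0.917824) = -0.754712
φ₂ = asin(-0.754712) = -0.855216 rad = -49.00°.
Δλ = atan2( sin θ sin δ cos φ₁ , cos δ − sin φ₁ sin φ₂ ) = atan2(0.281211, 0.584518) = 0.448412 rad = 25.69°.
Hence λ₂ = -92.98° + 25.69° = -67.29°.

longitude -67.29°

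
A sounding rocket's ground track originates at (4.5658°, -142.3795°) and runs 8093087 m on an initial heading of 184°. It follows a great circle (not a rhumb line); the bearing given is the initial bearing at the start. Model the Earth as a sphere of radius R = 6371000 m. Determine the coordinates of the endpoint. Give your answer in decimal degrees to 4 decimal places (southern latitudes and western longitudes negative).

Central angle δ = d/R = 1.270301 rad.
Start latitude φ₁ = 0.079688 rad; initial bearing θ = 3.211406 rad.
sin φ₂ = sin φ₁ cos δ + cos φ₁ sin δ cos θ = (0.079604)(0.295993) + (0.996827)(0.955190)(-0.997564) = -0.926277
φ₂ = asin(-0.926277) = -1.184410 rad = -67.8617°.
Then Δλ = atan2(-0.066419, 0.369729) = -0.177747 rad, from sin θ sin δ cos φ₁ over cos δ − sin φ₁ sin φ₂.
λ₂ = λ₁ + Δλ = -152.5637°.

latitude -67.8617°, longitude -152.5637°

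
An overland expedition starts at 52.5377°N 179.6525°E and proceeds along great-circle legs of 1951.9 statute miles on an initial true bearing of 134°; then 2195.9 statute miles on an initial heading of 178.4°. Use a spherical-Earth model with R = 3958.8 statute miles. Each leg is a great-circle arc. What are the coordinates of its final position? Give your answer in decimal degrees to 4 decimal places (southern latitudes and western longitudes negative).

latitude -1.8223°, longitude -156.3666°

Apply the spherical direct solution leg by leg, carrying full precision between legs.
Leg 1: from (52.5377°, 179.6525°), δ = 1951.9/3958.8 = 0.493053 rad, θ = 134° → φ = 29.9488°, λ = -157.2096°.
Leg 2: from (29.9488°, -157.2096°), δ = 2195.9/3958.8 = 0.554688 rad, θ = 178.4° → φ = -1.8223°, λ = -156.3666°.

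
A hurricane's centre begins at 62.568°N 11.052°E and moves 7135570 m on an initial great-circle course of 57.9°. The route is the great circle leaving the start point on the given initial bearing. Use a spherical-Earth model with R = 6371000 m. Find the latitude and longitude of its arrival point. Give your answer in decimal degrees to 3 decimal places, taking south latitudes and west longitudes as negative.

Angular distance δ = d/R = 7135570 / 6371000 = 1.120008 rad.
Converting: φ₁ = 1.092018 rad, θ = 1.010546 rad.
Destination latitude: φ₂ = arcsin( sin φ₁ cos δ + cos φ₁ sin δ cos θ ) = arcsin(0.607044) = 37.376°.
Δλ = atan2( sin θ sin δ cos φ₁ , cos δ − sin φ₁ sin φ₂ ) = atan2(0.351279, -0.103112) = 1.856309 rad = 106.359°.
λ₂ = λ₁ + Δλ = 117.411°.

latitude 37.376°, longitude 117.411°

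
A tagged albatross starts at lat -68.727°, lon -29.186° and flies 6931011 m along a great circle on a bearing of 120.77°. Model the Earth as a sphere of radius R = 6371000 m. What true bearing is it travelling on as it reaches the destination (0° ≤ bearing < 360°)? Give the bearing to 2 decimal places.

final bearing 22.87°

Central angle δ = d/R = 1.087900 rad.
Start latitude φ₁ = -1.199512 rad; initial bearing θ = 2.107834 rad.
sin φ₂ = sin φ₁ cos δ + cos φ₁ sin δ cos θ = (-0.931862)(0.464346) + (0.362812)(0.885654)(-0.511593) = -0.597095
φ₂ = asin(-0.597095) = -0.639875 rad = -36.662°.
Δλ = atan2( sin θ sin δ cos φ₁ , cos δ − sin φ₁ sin φ₂ ) = atan2(0.276092, -0.092064) = 1.892655 rad = 108.441°.
λ₂ = -29.186° + 108.441° = 79.255°.
The forward bearing on arrival equals the back-azimuth from the destination plus 180°.
Back-azimuth from P₂ (-36.66°, 79.26°) to P₁ (-68.73°, -29.19°), with Δλ' = λ₁ − λ₂ = -108.44°: atan2( sin Δλ' cos φ₁ , cos φ₂ sin φ₁ − sin φ₂ cos φ₁ cos Δλ' ) = 202.87°.
Final bearing = (202.87° + 180°) mod 360° = 22.87°.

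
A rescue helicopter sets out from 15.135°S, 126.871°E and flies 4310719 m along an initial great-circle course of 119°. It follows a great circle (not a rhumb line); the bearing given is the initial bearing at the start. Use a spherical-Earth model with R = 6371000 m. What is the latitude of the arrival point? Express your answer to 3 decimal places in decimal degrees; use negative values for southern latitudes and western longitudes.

latitude -29.776°

Central angle δ = d/R = 0.676616 rad.
With φ₁ = -15.135° = -0.264156 rad and θ = 119° = 2.076942 rad:
Destination latitude: φ₂ = arcsin( sin φ₁ cos δ + cos φ₁ sin δ cos θ ) = arcsin(-0.496612) = -29.776°.
For the longitude increment, Δλ = atan2( sin θ sin δ cos φ₁, cos δ − sin φ₁ sin φ₂ ) = atan2(0.528654, 0.650034) = 39.120°.
λ₂ = λ₁ + Δλ = 165.991°.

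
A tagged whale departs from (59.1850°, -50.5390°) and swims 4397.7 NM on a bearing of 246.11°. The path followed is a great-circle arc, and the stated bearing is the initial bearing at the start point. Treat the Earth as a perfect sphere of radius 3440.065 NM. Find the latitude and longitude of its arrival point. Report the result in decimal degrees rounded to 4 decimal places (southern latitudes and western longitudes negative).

The arc subtends δ = 4397.7/3440.065 = 1.278377 rad at the centre.
Start latitude φ₁ = 1.032973 rad; initial bearing θ = 4.295430 rad.
sin φ₂ = sin φ₁ cos δ + cos φ₁ sin δ cos θ = (0.858826)(0.288270) + (0.512268)(0.957549)(-0.404982) = 0.048921
φ₂ = asin(0.048921) = 0.048941 rad = 2.8041°.
For the longitude increment, Δλ = atan2( sin θ sin δ cos φ₁, cos δ − sin φ₁ sin φ₂ ) = atan2(-0.448496, 0.246255) = -61.2302°.
Hence λ₂ = -50.5390° + -61.2302° = -111.7692°.

latitude 2.8041°, longitude -111.7692°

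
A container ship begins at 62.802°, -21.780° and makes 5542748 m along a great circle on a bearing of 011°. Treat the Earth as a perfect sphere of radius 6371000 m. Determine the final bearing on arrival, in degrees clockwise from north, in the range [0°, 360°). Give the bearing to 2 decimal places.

final bearing 167.41°

Angular distance δ = d/R = 5542748 / 6371000 = 0.869997 rad.
Converting: φ₁ = 1.096102 rad, θ = 0.191986 rad.
Destination latitude: φ₂ = arcsin( sin φ₁ cos δ + cos φ₁ sin δ cos θ ) = arcsin(0.916462) = 66.414°.
Then Δλ = atan2(0.066659, -0.170302) = 2.768508 rad, from sin θ sin δ cos φ₁ over cos δ − sin φ₁ sin φ₂.
λ₂ = -21.780° + 158.624° = 136.844°.
The forward bearing on arrival equals the back-azimuth from the destination plus 180°.
Back-azimuth from P₂ (66.41°, 136.84°) to P₁ (62.80°, -21.78°), with Δλ' = λ₁ − λ₂ = -158.62°: atan2( sin Δλ' cos φ₁ , cos φ₂ sin φ₁ − sin φ₂ cos φ₁ cos Δλ' ) = 347.41°.
Final bearing = (347.41° + 180°) mod 360° = 167.41°.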